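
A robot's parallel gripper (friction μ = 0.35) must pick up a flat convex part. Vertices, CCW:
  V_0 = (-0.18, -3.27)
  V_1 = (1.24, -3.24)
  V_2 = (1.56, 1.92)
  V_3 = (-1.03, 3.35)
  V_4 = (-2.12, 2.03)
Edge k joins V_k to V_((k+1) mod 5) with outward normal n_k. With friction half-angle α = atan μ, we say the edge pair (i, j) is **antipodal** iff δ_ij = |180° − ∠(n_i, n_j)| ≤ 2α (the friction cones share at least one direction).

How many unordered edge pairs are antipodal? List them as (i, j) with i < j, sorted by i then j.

count = 3; pairs: (0,2), (1,3), (1,4)

α = atan 0.35 = 19.29°;  2α = 38.58°
n_0 = (+0.0211, -0.9998)
n_1 = (+0.9981, -0.0619)
n_2 = (+0.4833, +0.8754)
n_3 = (-0.7711, +0.6367)
n_4 = (-0.9391, -0.3437)
  (0,1): δ = 94.76°  ·
  (0,2): δ = 30.11°  ✓
  (0,3): δ = 49.24°  ·
  (0,4): δ = 108.89°  ·
  (1,2): δ = 115.36°  ·
  (1,3): δ = 36.00°  ✓
  (1,4): δ = 23.65°  ✓
  (2,3): δ = 100.64°  ·
  (2,4): δ = 40.99°  ·
  (3,4): δ = 120.35°  ·
antipodal pairs: 3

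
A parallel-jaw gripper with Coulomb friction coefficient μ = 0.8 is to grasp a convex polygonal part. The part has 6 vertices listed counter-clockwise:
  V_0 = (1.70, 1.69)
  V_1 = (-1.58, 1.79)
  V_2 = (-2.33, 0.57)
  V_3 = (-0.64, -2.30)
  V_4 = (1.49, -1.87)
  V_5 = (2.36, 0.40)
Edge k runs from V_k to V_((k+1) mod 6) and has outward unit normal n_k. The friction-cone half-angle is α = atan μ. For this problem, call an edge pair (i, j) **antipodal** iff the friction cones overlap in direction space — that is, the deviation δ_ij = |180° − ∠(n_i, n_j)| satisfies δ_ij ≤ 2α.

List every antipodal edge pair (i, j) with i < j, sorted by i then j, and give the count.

count = 9; pairs: (0,2), (0,3), (0,4), (1,3), (1,4), (1,5), (2,4), (2,5), (3,5)

α = atan 0.8 = 38.66°;  2α = 77.32°
n_0 = (+0.0305, +0.9995)
n_1 = (-0.8519, +0.5237)
n_2 = (-0.8617, -0.5074)
n_3 = (+0.1979, -0.9802)
n_4 = (+0.9338, -0.3579)
n_5 = (+0.8902, +0.4555)
  (0,1): δ = 119.84°  ·
  (0,2): δ = 57.76°  ✓
  (0,3): δ = 13.16°  ✓
  (0,4): δ = 70.78°  ✓
  (0,5): δ = 118.84°  ·
  (1,2): δ = 117.93°  ·
  (1,3): δ = 47.01°  ✓
  (1,4): δ = 10.61°  ✓
  (1,5): δ = 58.68°  ✓
  (2,3): δ = 109.08°  ·
  (2,4): δ = 51.46°  ✓
  (2,5): δ = 3.40°  ✓
  (3,4): δ = 122.38°  ·
  (3,5): δ = 74.32°  ✓
  (4,5): δ = 131.93°  ·
antipodal pairs: 9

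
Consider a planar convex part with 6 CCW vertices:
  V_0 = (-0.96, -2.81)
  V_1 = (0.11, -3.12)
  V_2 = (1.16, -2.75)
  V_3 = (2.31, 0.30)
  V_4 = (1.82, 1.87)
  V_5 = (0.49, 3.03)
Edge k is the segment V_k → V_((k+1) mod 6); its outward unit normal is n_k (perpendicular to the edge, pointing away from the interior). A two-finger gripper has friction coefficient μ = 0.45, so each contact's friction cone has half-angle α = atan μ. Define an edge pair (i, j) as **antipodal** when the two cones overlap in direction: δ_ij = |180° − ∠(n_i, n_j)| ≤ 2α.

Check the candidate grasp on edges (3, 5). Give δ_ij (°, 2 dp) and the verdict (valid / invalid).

δ = 31.28°, valid

α = atan 0.45 = 24.23°;  2α = 48.46°
edge 3: e_3 = (-0.49, +1.57);  n_3 = (+0.9546, +0.2979)
edge 5: e_5 = (-1.45, -5.84);  n_5 = (-0.9705, +0.2410)
∠(n_3, n_5) = 148.72°
δ = |180° − 148.72°| = 31.28°
31.28° ≤ 2α = 48.46°  →  valid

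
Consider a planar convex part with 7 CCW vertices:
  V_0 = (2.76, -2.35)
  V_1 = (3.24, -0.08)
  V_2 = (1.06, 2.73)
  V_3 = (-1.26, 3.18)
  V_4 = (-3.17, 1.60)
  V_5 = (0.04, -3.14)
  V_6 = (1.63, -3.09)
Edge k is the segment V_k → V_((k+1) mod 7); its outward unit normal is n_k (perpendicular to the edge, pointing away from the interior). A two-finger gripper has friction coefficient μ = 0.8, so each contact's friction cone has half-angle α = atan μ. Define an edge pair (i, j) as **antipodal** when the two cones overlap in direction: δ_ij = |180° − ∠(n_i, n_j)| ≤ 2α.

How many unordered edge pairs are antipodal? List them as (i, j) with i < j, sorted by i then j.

count = 9; pairs: (0,3), (0,4), (1,4), (1,5), (2,4), (2,5), (2,6), (3,5), (3,6)

α = atan 0.8 = 38.66°;  2α = 77.32°
n_0 = (+0.9784, -0.2069)
n_1 = (+0.7901, +0.6130)
n_2 = (+0.1904, +0.9817)
n_3 = (-0.6374, +0.7705)
n_4 = (-0.8280, -0.5607)
n_5 = (+0.0314, -0.9995)
n_6 = (+0.5478, -0.8366)
  (0,1): δ = 130.26°  ·
  (0,2): δ = 89.04°  ·
  (0,3): δ = 38.46°  ✓
  (0,4): δ = 46.05°  ✓
  (0,5): δ = 103.74°  ·
  (0,6): δ = 135.16°  ·
  (1,2): δ = 138.78°  ·
  (1,3): δ = 88.21°  ·
  (1,4): δ = 3.70°  ✓
  (1,5): δ = 54.00°  ✓
  (1,6): δ = 85.42°  ·
  (2,3): δ = 129.42°  ·
  (2,4): δ = 44.92°  ✓
  (2,5): δ = 12.78°  ✓
  (2,6): δ = 44.20°  ✓
  (3,4): δ = 95.49°  ·
  (3,5): δ = 37.80°  ✓
  (3,6): δ = 6.38°  ✓
  (4,5): δ = 122.31°  ·
  (4,6): δ = 90.89°  ·
  (5,6): δ = 148.58°  ·
antipodal pairs: 9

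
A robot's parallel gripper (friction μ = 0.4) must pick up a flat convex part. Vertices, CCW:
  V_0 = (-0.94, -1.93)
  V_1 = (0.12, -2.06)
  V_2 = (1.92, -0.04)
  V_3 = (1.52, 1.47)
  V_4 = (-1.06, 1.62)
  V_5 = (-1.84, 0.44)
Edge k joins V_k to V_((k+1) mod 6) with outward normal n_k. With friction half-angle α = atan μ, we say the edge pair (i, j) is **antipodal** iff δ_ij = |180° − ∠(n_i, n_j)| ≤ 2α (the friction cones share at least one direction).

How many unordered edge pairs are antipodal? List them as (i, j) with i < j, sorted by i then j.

α = atan 0.4 = 21.80°;  2α = 43.60°
n_0 = (-0.1217, -0.9926)
n_1 = (+0.7466, -0.6653)
n_2 = (+0.9667, +0.2561)
n_3 = (+0.0580, +0.9983)
n_4 = (-0.8342, +0.5514)
n_5 = (-0.9349, -0.3550)
  (0,1): δ = 124.71°  ·
  (0,2): δ = 68.17°  ·
  (0,3): δ = 3.66°  ✓
  (0,4): δ = 63.53°  ·
  (0,5): δ = 117.79°  ·
  (1,2): δ = 123.46°  ·
  (1,3): δ = 51.62°  ·
  (1,4): δ = 8.24°  ✓
  (1,5): δ = 62.50°  ·
  (2,3): δ = 108.16°  ·
  (2,4): δ = 48.30°  ·
  (2,5): δ = 5.96°  ✓
  (3,4): δ = 120.14°  ·
  (3,5): δ = 65.88°  ·
  (4,5): δ = 125.74°  ·
antipodal pairs: 3

count = 3; pairs: (0,3), (1,4), (2,5)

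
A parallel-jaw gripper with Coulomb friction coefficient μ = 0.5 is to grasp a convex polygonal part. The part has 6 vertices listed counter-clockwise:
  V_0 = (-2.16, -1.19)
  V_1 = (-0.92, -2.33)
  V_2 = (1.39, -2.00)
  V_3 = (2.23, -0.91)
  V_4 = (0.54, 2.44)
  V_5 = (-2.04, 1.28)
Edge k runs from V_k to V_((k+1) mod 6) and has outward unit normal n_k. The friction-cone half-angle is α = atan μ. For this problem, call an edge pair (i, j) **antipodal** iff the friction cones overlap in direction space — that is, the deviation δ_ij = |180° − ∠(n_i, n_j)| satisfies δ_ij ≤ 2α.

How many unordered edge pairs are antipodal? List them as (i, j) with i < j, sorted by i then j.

count = 5; pairs: (0,3), (1,4), (2,4), (2,5), (3,5)

α = atan 0.5 = 26.57°;  2α = 53.13°
n_0 = (-0.6768, -0.7362)
n_1 = (+0.1414, -0.9899)
n_2 = (+0.7921, -0.6104)
n_3 = (+0.8928, +0.4504)
n_4 = (-0.4101, +0.9121)
n_5 = (-0.9988, +0.0485)
  (0,1): δ = 129.28°  ·
  (0,2): δ = 85.03°  ·
  (0,3): δ = 20.64°  ✓
  (0,4): δ = 66.80°  ·
  (0,5): δ = 129.81°  ·
  (1,2): δ = 135.75°  ·
  (1,3): δ = 71.36°  ·
  (1,4): δ = 16.08°  ✓
  (1,5): δ = 79.09°  ·
  (2,3): δ = 115.61°  ·
  (2,4): δ = 28.17°  ✓
  (2,5): δ = 34.84°  ✓
  (3,4): δ = 92.56°  ·
  (3,5): δ = 29.55°  ✓
  (4,5): δ = 116.99°  ·
antipodal pairs: 5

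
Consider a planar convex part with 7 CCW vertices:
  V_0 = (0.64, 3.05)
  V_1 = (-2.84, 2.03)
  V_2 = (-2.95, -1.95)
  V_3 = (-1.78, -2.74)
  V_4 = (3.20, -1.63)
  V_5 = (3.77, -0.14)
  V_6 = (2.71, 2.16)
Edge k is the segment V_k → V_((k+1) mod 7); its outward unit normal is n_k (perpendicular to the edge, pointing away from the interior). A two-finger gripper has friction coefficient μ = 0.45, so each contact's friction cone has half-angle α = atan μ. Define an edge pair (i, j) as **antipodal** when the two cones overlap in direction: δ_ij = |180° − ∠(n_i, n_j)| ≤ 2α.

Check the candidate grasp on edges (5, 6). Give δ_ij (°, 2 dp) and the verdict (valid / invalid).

α = atan 0.45 = 24.23°;  2α = 48.46°
edge 5: e_5 = (-1.06, +2.30);  n_5 = (+0.9082, +0.4186)
edge 6: e_6 = (-2.07, +0.89);  n_6 = (+0.3950, +0.9187)
∠(n_5, n_6) = 41.99°
δ = |180° − 41.99°| = 138.01°
138.01° > 2α = 48.46°  →  invalid

δ = 138.01°, invalid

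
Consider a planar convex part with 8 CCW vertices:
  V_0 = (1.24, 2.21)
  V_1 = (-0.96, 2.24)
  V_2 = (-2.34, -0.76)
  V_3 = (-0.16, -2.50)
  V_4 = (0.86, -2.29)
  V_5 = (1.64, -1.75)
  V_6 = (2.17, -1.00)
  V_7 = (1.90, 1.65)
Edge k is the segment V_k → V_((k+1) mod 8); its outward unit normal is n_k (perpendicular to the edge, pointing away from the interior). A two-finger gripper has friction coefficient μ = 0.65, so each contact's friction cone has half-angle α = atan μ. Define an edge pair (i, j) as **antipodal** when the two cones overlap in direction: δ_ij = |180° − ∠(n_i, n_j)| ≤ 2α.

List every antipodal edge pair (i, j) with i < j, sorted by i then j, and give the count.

count = 11; pairs: (0,2), (0,3), (0,4), (0,5), (1,3), (1,4), (1,5), (1,6), (2,6), (2,7), (3,7)

α = atan 0.65 = 33.02°;  2α = 66.05°
n_0 = (+0.0136, +0.9999)
n_1 = (-0.9085, +0.4179)
n_2 = (-0.6238, -0.7816)
n_3 = (+0.2017, -0.9795)
n_4 = (+0.5692, -0.8222)
n_5 = (+0.8167, -0.5771)
n_6 = (+0.9948, +0.1014)
n_7 = (+0.6470, +0.7625)
  (0,1): δ = 113.92°  ·
  (0,2): δ = 37.81°  ✓
  (0,3): δ = 12.41°  ✓
  (0,4): δ = 35.48°  ✓
  (0,5): δ = 55.53°  ✓
  (0,6): δ = 96.60°  ·
  (0,7): δ = 140.47°  ·
  (1,2): δ = 103.89°  ·
  (1,3): δ = 53.66°  ✓
  (1,4): δ = 30.60°  ✓
  (1,5): δ = 10.55°  ✓
  (1,6): δ = 30.52°  ✓
  (1,7): δ = 74.39°  ·
  (2,3): δ = 129.77°  ·
  (2,4): δ = 106.71°  ·
  (2,5): δ = 86.65°  ·
  (2,6): δ = 45.59°  ✓
  (2,7): δ = 1.72°  ✓
  (3,4): δ = 156.94°  ·
  (3,5): δ = 136.88°  ·
  (3,6): δ = 95.82°  ·
  (3,7): δ = 51.95°  ✓
  (4,5): δ = 159.94°  ·
  (4,6): δ = 118.88°  ·
  (4,7): δ = 75.01°  ·
  (5,6): δ = 138.93°  ·
  (5,7): δ = 95.07°  ·
  (6,7): δ = 136.13°  ·
antipodal pairs: 11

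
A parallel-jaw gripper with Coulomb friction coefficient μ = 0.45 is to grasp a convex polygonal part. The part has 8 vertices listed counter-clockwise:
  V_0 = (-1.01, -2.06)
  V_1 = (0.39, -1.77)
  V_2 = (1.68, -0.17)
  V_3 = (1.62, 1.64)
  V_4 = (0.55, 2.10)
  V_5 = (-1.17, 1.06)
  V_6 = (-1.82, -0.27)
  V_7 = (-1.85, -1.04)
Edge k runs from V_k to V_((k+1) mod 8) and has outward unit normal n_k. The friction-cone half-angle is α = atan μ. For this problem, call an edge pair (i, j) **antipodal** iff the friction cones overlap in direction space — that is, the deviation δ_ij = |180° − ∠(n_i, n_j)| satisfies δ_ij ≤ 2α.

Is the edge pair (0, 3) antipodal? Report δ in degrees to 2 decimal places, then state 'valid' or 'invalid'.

δ = 34.97°, valid

α = atan 0.45 = 24.23°;  2α = 48.46°
edge 0: e_0 = (+1.40, +0.29);  n_0 = (+0.2028, -0.9792)
edge 3: e_3 = (-1.07, +0.46);  n_3 = (+0.3950, +0.9187)
∠(n_0, n_3) = 145.03°
δ = |180° − 145.03°| = 34.97°
34.97° ≤ 2α = 48.46°  →  valid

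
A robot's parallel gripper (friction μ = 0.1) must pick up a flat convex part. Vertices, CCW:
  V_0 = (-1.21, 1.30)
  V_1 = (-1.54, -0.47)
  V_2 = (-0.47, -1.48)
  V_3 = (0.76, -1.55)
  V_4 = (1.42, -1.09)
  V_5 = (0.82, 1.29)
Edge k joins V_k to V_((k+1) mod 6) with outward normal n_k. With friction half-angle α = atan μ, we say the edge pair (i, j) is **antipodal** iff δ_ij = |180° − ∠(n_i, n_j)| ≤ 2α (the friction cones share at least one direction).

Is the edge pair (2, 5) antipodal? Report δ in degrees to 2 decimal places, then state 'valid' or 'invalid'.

α = atan 0.1 = 5.71°;  2α = 11.42°
edge 2: e_2 = (+1.23, -0.07);  n_2 = (-0.0568, -0.9984)
edge 5: e_5 = (-2.03, +0.01);  n_5 = (+0.0049, +1.0000)
∠(n_2, n_5) = 177.03°
δ = |180° − 177.03°| = 2.97°
2.97° ≤ 2α = 11.42°  →  valid

δ = 2.97°, valid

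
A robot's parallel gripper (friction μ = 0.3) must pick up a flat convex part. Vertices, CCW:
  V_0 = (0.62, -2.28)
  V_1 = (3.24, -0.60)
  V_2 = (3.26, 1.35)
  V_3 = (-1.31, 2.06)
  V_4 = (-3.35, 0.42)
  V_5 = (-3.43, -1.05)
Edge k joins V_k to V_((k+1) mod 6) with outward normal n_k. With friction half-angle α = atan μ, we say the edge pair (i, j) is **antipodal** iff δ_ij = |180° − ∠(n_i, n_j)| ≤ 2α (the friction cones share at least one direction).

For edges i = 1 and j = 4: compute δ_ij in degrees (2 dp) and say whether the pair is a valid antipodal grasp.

α = atan 0.3 = 16.70°;  2α = 33.40°
edge 1: e_1 = (+0.02, +1.95);  n_1 = (+0.9999, -0.0103)
edge 4: e_4 = (-0.08, -1.47);  n_4 = (-0.9985, +0.0543)
∠(n_1, n_4) = 177.47°
δ = |180° − 177.47°| = 2.53°
2.53° ≤ 2α = 33.40°  →  valid

δ = 2.53°, valid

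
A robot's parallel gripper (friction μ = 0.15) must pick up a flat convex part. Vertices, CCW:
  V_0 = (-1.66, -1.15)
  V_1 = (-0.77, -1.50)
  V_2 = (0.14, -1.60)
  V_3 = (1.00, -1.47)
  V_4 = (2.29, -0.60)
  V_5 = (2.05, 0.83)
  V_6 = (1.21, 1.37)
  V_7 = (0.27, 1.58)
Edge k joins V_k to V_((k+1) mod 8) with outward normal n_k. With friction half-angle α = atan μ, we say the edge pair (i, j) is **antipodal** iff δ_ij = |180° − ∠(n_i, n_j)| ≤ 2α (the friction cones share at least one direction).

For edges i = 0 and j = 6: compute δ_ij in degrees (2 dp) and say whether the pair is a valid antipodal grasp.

δ = 8.87°, valid

α = atan 0.15 = 8.53°;  2α = 17.06°
edge 0: e_0 = (+0.89, -0.35);  n_0 = (-0.3660, -0.9306)
edge 6: e_6 = (-0.94, +0.21);  n_6 = (+0.2180, +0.9759)
∠(n_0, n_6) = 171.13°
δ = |180° − 171.13°| = 8.87°
8.87° ≤ 2α = 17.06°  →  valid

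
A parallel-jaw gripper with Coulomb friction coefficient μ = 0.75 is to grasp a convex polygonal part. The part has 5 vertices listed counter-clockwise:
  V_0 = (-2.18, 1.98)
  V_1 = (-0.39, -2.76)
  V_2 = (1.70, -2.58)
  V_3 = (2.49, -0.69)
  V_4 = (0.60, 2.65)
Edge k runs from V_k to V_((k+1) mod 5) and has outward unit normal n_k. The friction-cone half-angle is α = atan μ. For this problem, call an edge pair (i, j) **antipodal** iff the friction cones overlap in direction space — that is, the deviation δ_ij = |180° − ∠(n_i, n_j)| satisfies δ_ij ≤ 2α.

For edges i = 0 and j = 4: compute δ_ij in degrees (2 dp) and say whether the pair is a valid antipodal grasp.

α = atan 0.75 = 36.87°;  2α = 73.74°
edge 0: e_0 = (+1.79, -4.74);  n_0 = (-0.9355, -0.3533)
edge 4: e_4 = (-2.78, -0.67);  n_4 = (-0.2343, +0.9722)
∠(n_0, n_4) = 97.14°
δ = |180° − 97.14°| = 82.86°
82.86° > 2α = 73.74°  →  invalid

δ = 82.86°, invalid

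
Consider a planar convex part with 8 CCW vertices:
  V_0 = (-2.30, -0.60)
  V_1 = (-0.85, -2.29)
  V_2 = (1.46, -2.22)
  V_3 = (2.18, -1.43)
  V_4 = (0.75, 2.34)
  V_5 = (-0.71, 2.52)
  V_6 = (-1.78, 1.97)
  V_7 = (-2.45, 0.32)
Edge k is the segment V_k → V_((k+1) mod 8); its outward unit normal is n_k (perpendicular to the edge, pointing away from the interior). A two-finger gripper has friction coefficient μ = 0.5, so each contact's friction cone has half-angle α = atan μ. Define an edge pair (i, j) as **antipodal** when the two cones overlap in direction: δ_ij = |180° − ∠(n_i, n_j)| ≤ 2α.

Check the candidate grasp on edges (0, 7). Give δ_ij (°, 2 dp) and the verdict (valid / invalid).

δ = 148.63°, invalid

α = atan 0.5 = 26.57°;  2α = 53.13°
edge 0: e_0 = (+1.45, -1.69);  n_0 = (-0.7589, -0.6512)
edge 7: e_7 = (+0.15, -0.92);  n_7 = (-0.9870, -0.1609)
∠(n_0, n_7) = 31.37°
δ = |180° − 31.37°| = 148.63°
148.63° > 2α = 53.13°  →  invalid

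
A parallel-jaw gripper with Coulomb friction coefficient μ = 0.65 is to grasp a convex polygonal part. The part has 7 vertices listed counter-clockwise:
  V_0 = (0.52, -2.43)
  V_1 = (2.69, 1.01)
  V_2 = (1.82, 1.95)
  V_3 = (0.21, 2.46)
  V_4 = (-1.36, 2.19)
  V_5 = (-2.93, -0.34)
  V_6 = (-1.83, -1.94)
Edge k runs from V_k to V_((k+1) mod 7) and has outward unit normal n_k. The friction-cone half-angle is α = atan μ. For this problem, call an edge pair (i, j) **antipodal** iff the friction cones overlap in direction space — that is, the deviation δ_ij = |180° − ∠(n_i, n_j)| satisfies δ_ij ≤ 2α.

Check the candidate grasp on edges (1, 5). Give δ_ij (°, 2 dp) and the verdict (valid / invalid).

α = atan 0.65 = 33.02°;  2α = 66.05°
edge 1: e_1 = (-0.87, +0.94);  n_1 = (+0.7339, +0.6793)
edge 5: e_5 = (+1.10, -1.60);  n_5 = (-0.8240, -0.5665)
∠(n_1, n_5) = 171.72°
δ = |180° − 171.72°| = 8.28°
8.28° ≤ 2α = 66.05°  →  valid

δ = 8.28°, valid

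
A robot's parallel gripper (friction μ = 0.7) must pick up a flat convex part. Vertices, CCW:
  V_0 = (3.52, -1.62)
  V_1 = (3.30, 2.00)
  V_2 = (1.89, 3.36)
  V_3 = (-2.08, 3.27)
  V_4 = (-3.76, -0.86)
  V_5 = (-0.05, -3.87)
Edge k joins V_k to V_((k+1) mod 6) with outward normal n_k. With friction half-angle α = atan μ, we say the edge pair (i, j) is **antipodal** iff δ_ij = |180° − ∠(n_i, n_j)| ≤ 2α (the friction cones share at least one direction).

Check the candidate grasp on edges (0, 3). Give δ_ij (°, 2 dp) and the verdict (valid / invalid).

α = atan 0.7 = 34.99°;  2α = 69.98°
edge 0: e_0 = (-0.22, +3.62);  n_0 = (+0.9982, +0.0607)
edge 3: e_3 = (-1.68, -4.13);  n_3 = (-0.9263, +0.3768)
∠(n_0, n_3) = 154.39°
δ = |180° − 154.39°| = 25.61°
25.61° ≤ 2α = 69.98°  →  valid

δ = 25.61°, valid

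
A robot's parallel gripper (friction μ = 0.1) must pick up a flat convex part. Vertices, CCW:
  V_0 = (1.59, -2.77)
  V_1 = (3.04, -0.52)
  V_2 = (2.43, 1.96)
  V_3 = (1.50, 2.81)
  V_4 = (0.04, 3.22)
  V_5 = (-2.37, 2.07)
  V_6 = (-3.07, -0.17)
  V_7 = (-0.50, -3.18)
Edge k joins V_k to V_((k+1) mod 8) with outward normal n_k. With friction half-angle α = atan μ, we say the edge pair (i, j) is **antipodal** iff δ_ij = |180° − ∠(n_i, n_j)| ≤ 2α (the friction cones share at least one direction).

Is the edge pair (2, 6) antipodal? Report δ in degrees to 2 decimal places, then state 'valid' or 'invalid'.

α = atan 0.1 = 5.71°;  2α = 11.42°
edge 2: e_2 = (-0.93, +0.85);  n_2 = (+0.6746, +0.7381)
edge 6: e_6 = (+2.57, -3.01);  n_6 = (-0.7605, -0.6493)
∠(n_2, n_6) = 172.92°
δ = |180° − 172.92°| = 7.08°
7.08° ≤ 2α = 11.42°  →  valid

δ = 7.08°, valid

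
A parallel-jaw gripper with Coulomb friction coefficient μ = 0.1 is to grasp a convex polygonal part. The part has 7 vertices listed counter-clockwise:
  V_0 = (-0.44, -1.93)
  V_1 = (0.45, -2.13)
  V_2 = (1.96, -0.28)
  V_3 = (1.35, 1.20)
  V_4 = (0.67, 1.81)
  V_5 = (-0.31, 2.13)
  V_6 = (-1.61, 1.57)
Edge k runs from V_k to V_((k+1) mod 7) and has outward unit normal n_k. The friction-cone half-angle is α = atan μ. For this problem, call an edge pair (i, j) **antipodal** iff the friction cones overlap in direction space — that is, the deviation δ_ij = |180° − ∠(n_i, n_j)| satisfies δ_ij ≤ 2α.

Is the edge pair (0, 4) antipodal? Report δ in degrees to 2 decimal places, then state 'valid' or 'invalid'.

δ = 5.42°, valid

α = atan 0.1 = 5.71°;  2α = 11.42°
edge 0: e_0 = (+0.89, -0.20);  n_0 = (-0.2193, -0.9757)
edge 4: e_4 = (-0.98, +0.32);  n_4 = (+0.3104, +0.9506)
∠(n_0, n_4) = 174.58°
δ = |180° − 174.58°| = 5.42°
5.42° ≤ 2α = 11.42°  →  valid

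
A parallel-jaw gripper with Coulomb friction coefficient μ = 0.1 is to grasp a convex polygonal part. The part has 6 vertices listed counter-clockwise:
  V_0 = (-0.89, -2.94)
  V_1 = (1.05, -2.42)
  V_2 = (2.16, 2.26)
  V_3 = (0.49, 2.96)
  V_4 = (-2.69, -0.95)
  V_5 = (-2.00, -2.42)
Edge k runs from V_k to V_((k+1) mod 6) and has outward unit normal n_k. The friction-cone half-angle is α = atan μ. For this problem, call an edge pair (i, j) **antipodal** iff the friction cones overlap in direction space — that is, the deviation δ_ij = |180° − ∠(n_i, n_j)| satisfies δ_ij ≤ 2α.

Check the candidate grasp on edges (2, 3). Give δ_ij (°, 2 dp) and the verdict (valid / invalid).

α = atan 0.1 = 5.71°;  2α = 11.42°
edge 2: e_2 = (-1.67, +0.70);  n_2 = (+0.3866, +0.9223)
edge 3: e_3 = (-3.18, -3.91);  n_3 = (-0.7758, +0.6310)
∠(n_2, n_3) = 73.62°
δ = |180° − 73.62°| = 106.38°
106.38° > 2α = 11.42°  →  invalid

δ = 106.38°, invalid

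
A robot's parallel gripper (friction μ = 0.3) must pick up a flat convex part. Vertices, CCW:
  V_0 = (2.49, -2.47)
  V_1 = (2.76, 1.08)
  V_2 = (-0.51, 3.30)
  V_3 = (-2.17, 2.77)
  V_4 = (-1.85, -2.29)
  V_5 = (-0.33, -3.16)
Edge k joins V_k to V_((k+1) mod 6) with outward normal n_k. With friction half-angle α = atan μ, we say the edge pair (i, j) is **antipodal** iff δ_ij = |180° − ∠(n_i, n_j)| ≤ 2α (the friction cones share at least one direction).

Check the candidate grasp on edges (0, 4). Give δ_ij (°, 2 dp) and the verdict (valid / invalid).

δ = 64.56°, invalid

α = atan 0.3 = 16.70°;  2α = 33.40°
edge 0: e_0 = (+0.27, +3.55);  n_0 = (+0.9971, -0.0758)
edge 4: e_4 = (+1.52, -0.87);  n_4 = (-0.4968, -0.8679)
∠(n_0, n_4) = 115.44°
δ = |180° − 115.44°| = 64.56°
64.56° > 2α = 33.40°  →  invalid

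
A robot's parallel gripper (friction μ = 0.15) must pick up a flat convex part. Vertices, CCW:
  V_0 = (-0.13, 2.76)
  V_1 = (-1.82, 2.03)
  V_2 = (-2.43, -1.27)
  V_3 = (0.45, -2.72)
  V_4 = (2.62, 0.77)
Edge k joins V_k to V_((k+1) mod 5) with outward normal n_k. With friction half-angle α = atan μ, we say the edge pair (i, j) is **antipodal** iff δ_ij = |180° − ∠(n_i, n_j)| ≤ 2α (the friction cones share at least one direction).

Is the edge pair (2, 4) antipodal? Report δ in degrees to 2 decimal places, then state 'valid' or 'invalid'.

δ = 9.17°, valid

α = atan 0.15 = 8.53°;  2α = 17.06°
edge 2: e_2 = (+2.88, -1.45);  n_2 = (-0.4497, -0.8932)
edge 4: e_4 = (-2.75, +1.99);  n_4 = (+0.5862, +0.8101)
∠(n_2, n_4) = 170.83°
δ = |180° − 170.83°| = 9.17°
9.17° ≤ 2α = 17.06°  →  valid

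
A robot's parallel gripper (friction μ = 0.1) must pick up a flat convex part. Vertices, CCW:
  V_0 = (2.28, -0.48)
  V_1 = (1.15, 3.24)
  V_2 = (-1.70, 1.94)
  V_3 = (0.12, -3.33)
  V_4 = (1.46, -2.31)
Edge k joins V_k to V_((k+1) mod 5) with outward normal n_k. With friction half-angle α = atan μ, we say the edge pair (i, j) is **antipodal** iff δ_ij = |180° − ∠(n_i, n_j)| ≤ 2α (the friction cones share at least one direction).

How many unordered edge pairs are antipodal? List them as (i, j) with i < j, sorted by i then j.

α = atan 0.1 = 5.71°;  2α = 11.42°
n_0 = (+0.9568, +0.2906)
n_1 = (-0.4150, +0.9098)
n_2 = (-0.9452, -0.3264)
n_3 = (+0.6057, -0.7957)
n_4 = (+0.9126, -0.4089)
  (0,1): δ = 82.38°  ·
  (0,2): δ = 2.16°  ✓
  (0,3): δ = 110.38°  ·
  (0,4): δ = 138.97°  ·
  (1,2): δ = 95.47°  ·
  (1,3): δ = 12.76°  ·
  (1,4): δ = 41.34°  ·
  (2,3): δ = 71.77°  ·
  (2,4): δ = 43.19°  ·
  (3,4): δ = 151.41°  ·
antipodal pairs: 1

count = 1; pairs: (0,2)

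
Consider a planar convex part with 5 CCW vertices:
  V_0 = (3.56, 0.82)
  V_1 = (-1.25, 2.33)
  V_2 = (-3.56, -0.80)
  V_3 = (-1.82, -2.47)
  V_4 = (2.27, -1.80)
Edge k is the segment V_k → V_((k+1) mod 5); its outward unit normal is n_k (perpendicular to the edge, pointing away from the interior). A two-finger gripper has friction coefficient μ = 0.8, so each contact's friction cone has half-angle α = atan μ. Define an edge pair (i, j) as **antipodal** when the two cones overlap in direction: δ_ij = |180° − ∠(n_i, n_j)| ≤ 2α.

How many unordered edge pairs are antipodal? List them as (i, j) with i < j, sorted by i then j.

count = 5; pairs: (0,2), (0,3), (1,3), (1,4), (2,4)

α = atan 0.8 = 38.66°;  2α = 77.32°
n_0 = (+0.2995, +0.9541)
n_1 = (-0.8046, +0.5938)
n_2 = (-0.6924, -0.7215)
n_3 = (+0.1617, -0.9868)
n_4 = (+0.8971, -0.4417)
  (0,1): δ = 109.00°  ·
  (0,2): δ = 26.40°  ✓
  (0,3): δ = 26.73°  ✓
  (0,4): δ = 81.21°  ·
  (1,2): δ = 97.40°  ·
  (1,3): δ = 44.27°  ✓
  (1,4): δ = 10.21°  ✓
  (2,3): δ = 126.87°  ·
  (2,4): δ = 72.39°  ✓
  (3,4): δ = 125.52°  ·
antipodal pairs: 5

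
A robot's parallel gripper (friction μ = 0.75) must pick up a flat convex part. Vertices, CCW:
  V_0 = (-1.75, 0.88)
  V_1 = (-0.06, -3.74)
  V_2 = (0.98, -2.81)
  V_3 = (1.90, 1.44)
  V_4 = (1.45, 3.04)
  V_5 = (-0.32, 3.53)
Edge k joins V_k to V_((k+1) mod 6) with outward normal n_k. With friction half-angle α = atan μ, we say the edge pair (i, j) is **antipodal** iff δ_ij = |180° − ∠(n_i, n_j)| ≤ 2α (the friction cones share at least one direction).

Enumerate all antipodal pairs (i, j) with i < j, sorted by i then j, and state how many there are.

α = atan 0.75 = 36.87°;  2α = 73.74°
n_0 = (-0.9391, -0.3435)
n_1 = (+0.6666, -0.7454)
n_2 = (+0.9774, -0.2116)
n_3 = (+0.9627, +0.2707)
n_4 = (+0.2668, +0.9638)
n_5 = (-0.8800, +0.4749)
  (0,1): δ = 68.29°  ✓
  (0,2): δ = 32.31°  ✓
  (0,3): δ = 4.38°  ✓
  (0,4): δ = 54.43°  ✓
  (0,5): δ = 131.56°  ·
  (1,2): δ = 144.02°  ·
  (1,3): δ = 116.10°  ·
  (1,4): δ = 57.28°  ✓
  (1,5): δ = 19.84°  ✓
  (2,3): δ = 152.08°  ·
  (2,4): δ = 93.26°  ·
  (2,5): δ = 16.14°  ✓
  (3,4): δ = 121.18°  ·
  (3,5): δ = 44.06°  ✓
  (4,5): δ = 102.88°  ·
antipodal pairs: 8

count = 8; pairs: (0,1), (0,2), (0,3), (0,4), (1,4), (1,5), (2,5), (3,5)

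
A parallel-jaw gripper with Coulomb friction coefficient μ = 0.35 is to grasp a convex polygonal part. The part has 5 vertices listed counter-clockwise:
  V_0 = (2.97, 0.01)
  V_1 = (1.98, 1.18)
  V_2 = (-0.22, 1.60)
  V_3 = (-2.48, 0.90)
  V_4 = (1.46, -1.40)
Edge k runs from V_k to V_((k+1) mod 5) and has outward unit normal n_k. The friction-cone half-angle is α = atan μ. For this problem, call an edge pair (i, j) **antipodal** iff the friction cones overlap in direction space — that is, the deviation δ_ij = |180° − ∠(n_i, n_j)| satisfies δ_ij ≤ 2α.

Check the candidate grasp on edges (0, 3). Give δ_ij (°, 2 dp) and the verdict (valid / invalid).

α = atan 0.35 = 19.29°;  2α = 38.58°
edge 0: e_0 = (-0.99, +1.17);  n_0 = (+0.7634, +0.6459)
edge 3: e_3 = (+3.94, -2.30);  n_3 = (-0.5041, -0.8636)
∠(n_0, n_3) = 160.51°
δ = |180° − 160.51°| = 19.49°
19.49° ≤ 2α = 38.58°  →  valid

δ = 19.49°, valid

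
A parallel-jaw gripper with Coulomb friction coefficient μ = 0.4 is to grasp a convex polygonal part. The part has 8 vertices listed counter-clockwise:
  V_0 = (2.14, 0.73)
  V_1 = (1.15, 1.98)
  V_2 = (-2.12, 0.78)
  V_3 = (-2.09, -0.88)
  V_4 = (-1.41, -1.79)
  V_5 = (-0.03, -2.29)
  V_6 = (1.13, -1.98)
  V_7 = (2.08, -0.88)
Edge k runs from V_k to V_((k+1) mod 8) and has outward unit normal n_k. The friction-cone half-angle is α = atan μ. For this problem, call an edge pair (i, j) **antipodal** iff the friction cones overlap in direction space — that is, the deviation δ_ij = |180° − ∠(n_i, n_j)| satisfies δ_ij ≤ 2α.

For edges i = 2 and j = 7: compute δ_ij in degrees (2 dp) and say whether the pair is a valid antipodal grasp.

δ = 3.17°, valid

α = atan 0.4 = 21.80°;  2α = 43.60°
edge 2: e_2 = (+0.03, -1.66);  n_2 = (-0.9998, -0.0181)
edge 7: e_7 = (+0.06, +1.61);  n_7 = (+0.9993, -0.0372)
∠(n_2, n_7) = 176.83°
δ = |180° − 176.83°| = 3.17°
3.17° ≤ 2α = 43.60°  →  valid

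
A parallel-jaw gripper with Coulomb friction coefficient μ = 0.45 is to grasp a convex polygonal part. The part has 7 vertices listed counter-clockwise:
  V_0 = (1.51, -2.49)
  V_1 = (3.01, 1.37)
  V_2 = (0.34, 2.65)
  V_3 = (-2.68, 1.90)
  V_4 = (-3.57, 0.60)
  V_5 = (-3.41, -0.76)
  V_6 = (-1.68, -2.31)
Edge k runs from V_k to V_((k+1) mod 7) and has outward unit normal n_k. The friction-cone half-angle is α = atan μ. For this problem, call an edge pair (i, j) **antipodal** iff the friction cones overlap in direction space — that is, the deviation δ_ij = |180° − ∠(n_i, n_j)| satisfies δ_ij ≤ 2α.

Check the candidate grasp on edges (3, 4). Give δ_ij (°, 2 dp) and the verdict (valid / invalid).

δ = 138.89°, invalid

α = atan 0.45 = 24.23°;  2α = 48.46°
edge 3: e_3 = (-0.89, -1.30);  n_3 = (-0.8252, +0.5649)
edge 4: e_4 = (+0.16, -1.36);  n_4 = (-0.9932, -0.1168)
∠(n_3, n_4) = 41.11°
δ = |180° − 41.11°| = 138.89°
138.89° > 2α = 48.46°  →  invalid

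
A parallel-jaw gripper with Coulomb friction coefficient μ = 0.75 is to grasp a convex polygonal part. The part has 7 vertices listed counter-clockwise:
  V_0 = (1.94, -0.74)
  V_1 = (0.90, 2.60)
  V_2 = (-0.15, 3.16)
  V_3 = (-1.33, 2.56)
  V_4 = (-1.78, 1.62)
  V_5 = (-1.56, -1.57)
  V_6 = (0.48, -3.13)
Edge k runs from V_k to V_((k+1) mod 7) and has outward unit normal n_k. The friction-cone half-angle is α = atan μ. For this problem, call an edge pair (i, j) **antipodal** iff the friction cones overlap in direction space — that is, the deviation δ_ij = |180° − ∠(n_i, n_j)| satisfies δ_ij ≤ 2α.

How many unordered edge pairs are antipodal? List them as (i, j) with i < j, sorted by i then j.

count = 9; pairs: (0,3), (0,4), (0,5), (1,4), (1,5), (2,5), (2,6), (3,6), (4,6)

α = atan 0.75 = 36.87°;  2α = 73.74°
n_0 = (+0.9548, +0.2973)
n_1 = (+0.4706, +0.8824)
n_2 = (-0.4532, +0.8914)
n_3 = (-0.9020, +0.4318)
n_4 = (-0.9976, -0.0688)
n_5 = (-0.6075, -0.7944)
n_6 = (+0.8534, -0.5213)
  (0,1): δ = 135.37°  ·
  (0,2): δ = 80.34°  ·
  (0,3): δ = 42.88°  ✓
  (0,4): δ = 13.35°  ✓
  (0,5): δ = 35.30°  ✓
  (0,6): δ = 131.28°  ·
  (1,2): δ = 124.98°  ·
  (1,3): δ = 87.51°  ·
  (1,4): δ = 57.98°  ✓
  (1,5): δ = 9.33°  ✓
  (1,6): δ = 86.65°  ·
  (2,3): δ = 142.53°  ·
  (2,4): δ = 113.01°  ·
  (2,5): δ = 64.36°  ✓
  (2,6): δ = 31.63°  ✓
  (3,4): δ = 150.47°  ·
  (3,5): δ = 101.82°  ·
  (3,6): δ = 5.84°  ✓
  (4,5): δ = 131.35°  ·
  (4,6): δ = 35.37°  ✓
  (5,6): δ = 84.01°  ·
antipodal pairs: 9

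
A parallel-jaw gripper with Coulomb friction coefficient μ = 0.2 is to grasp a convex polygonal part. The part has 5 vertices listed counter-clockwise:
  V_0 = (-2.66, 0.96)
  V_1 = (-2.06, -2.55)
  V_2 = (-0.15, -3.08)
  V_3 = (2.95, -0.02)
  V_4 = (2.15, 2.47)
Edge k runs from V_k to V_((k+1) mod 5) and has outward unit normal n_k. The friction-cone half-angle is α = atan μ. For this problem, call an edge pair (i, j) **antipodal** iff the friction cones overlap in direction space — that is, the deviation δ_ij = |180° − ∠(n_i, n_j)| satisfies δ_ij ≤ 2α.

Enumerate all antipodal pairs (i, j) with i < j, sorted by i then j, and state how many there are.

count = 1; pairs: (0,3)

α = atan 0.2 = 11.31°;  2α = 22.62°
n_0 = (-0.9857, -0.1685)
n_1 = (-0.2674, -0.9636)
n_2 = (+0.7025, -0.7117)
n_3 = (+0.9521, +0.3059)
n_4 = (-0.2995, +0.9541)
  (0,1): δ = 115.21°  ·
  (0,2): δ = 55.07°  ·
  (0,3): δ = 8.11°  ✓
  (0,4): δ = 97.73°  ·
  (1,2): δ = 119.86°  ·
  (1,3): δ = 56.68°  ·
  (1,4): δ = 32.94°  ·
  (2,3): δ = 116.82°  ·
  (2,4): δ = 27.20°  ·
  (3,4): δ = 90.38°  ·
antipodal pairs: 1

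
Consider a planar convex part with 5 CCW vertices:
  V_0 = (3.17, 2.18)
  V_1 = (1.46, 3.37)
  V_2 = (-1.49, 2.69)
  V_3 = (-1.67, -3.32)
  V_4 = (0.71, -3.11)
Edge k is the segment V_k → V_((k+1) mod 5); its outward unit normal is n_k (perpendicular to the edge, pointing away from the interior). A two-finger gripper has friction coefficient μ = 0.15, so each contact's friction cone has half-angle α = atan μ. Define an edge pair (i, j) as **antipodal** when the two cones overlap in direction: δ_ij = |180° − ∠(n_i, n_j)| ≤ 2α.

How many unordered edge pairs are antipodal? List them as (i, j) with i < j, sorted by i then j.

α = atan 0.15 = 8.53°;  2α = 17.06°
n_0 = (+0.5712, +0.8208)
n_1 = (-0.2246, +0.9744)
n_2 = (-0.9996, +0.0299)
n_3 = (+0.0879, -0.9961)
n_4 = (+0.9068, -0.4217)
  (0,1): δ = 132.19°  ·
  (0,2): δ = 56.88°  ·
  (0,3): δ = 39.88°  ·
  (0,4): δ = 99.89°  ·
  (1,2): δ = 104.70°  ·
  (1,3): δ = 7.94°  ✓
  (1,4): δ = 52.08°  ·
  (2,3): δ = 83.24°  ·
  (2,4): δ = 23.22°  ·
  (3,4): δ = 119.98°  ·
antipodal pairs: 1

count = 1; pairs: (1,3)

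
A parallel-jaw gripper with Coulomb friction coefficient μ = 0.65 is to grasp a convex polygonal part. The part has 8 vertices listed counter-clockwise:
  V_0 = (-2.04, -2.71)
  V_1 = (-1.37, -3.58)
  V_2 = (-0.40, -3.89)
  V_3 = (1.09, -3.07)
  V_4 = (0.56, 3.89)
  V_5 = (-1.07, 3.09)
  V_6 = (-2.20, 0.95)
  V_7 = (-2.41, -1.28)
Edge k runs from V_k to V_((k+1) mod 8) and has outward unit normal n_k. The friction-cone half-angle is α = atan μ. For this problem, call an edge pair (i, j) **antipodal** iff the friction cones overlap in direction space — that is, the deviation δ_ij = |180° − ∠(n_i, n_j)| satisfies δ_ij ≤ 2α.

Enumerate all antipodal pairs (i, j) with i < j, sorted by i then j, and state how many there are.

α = atan 0.65 = 33.02°;  2α = 66.05°
n_0 = (-0.7923, -0.6102)
n_1 = (-0.3044, -0.9525)
n_2 = (+0.4821, -0.8761)
n_3 = (+0.9971, +0.0759)
n_4 = (-0.4406, +0.8977)
n_5 = (-0.8843, +0.4669)
n_6 = (-0.9956, +0.0938)
n_7 = (-0.9681, -0.2505)
  (0,1): δ = 145.32°  ·
  (0,2): δ = 98.77°  ·
  (0,3): δ = 33.25°  ✓
  (0,4): δ = 78.54°  ·
  (0,5): δ = 114.56°  ·
  (0,6): δ = 137.02°  ·
  (0,7): δ = 156.91°  ·
  (1,2): δ = 133.45°  ·
  (1,3): δ = 67.92°  ·
  (1,4): δ = 43.86°  ✓
  (1,5): δ = 79.89°  ·
  (1,6): δ = 102.34°  ·
  (1,7): δ = 122.23°  ·
  (2,3): δ = 114.47°  ·
  (2,4): δ = 2.68°  ✓
  (2,5): δ = 33.34°  ✓
  (2,6): δ = 55.79°  ✓
  (2,7): δ = 75.68°  ·
  (3,4): δ = 68.21°  ·
  (3,5): δ = 32.19°  ✓
  (3,6): δ = 9.73°  ✓
  (3,7): δ = 10.15°  ✓
  (4,5): δ = 143.98°  ·
  (4,6): δ = 121.52°  ·
  (4,7): δ = 101.64°  ·
  (5,6): δ = 157.54°  ·
  (5,7): δ = 137.66°  ·
  (6,7): δ = 160.11°  ·
antipodal pairs: 8

count = 8; pairs: (0,3), (1,4), (2,4), (2,5), (2,6), (3,5), (3,6), (3,7)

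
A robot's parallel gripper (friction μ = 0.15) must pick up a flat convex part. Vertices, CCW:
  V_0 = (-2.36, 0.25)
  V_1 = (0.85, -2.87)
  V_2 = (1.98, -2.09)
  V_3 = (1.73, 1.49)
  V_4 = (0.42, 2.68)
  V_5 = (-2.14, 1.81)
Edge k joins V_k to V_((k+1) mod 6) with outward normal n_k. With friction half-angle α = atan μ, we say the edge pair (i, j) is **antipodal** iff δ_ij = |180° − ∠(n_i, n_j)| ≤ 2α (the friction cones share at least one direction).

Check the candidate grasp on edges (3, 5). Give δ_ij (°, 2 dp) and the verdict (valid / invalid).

δ = 55.78°, invalid

α = atan 0.15 = 8.53°;  2α = 17.06°
edge 3: e_3 = (-1.31, +1.19);  n_3 = (+0.6724, +0.7402)
edge 5: e_5 = (-0.22, -1.56);  n_5 = (-0.9902, +0.1396)
∠(n_3, n_5) = 124.22°
δ = |180° − 124.22°| = 55.78°
55.78° > 2α = 17.06°  →  invalid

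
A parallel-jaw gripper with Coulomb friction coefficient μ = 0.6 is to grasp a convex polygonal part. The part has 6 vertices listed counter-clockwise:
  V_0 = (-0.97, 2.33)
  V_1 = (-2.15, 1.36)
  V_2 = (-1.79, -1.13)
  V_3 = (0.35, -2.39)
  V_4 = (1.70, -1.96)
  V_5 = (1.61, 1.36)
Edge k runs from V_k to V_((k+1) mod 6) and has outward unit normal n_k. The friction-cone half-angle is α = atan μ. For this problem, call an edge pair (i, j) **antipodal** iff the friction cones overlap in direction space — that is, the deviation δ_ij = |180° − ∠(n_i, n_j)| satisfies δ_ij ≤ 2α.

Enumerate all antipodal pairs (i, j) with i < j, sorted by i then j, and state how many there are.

α = atan 0.6 = 30.96°;  2α = 61.93°
n_0 = (-0.6350, +0.7725)
n_1 = (-0.9897, -0.1431)
n_2 = (-0.5074, -0.8617)
n_3 = (+0.3035, -0.9528)
n_4 = (+0.9996, +0.0271)
n_5 = (+0.3519, +0.9360)
  (0,1): δ = 121.19°  ·
  (0,2): δ = 69.91°  ·
  (0,3): δ = 21.75°  ✓
  (0,4): δ = 52.13°  ✓
  (0,5): δ = 119.97°  ·
  (1,2): δ = 128.72°  ·
  (1,3): δ = 80.56°  ·
  (1,4): δ = 6.67°  ✓
  (1,5): δ = 61.17°  ✓
  (2,3): δ = 131.84°  ·
  (2,4): δ = 57.96°  ✓
  (2,5): δ = 9.88°  ✓
  (3,4): δ = 106.11°  ·
  (3,5): δ = 38.27°  ✓
  (4,5): δ = 112.16°  ·
antipodal pairs: 7

count = 7; pairs: (0,3), (0,4), (1,4), (1,5), (2,4), (2,5), (3,5)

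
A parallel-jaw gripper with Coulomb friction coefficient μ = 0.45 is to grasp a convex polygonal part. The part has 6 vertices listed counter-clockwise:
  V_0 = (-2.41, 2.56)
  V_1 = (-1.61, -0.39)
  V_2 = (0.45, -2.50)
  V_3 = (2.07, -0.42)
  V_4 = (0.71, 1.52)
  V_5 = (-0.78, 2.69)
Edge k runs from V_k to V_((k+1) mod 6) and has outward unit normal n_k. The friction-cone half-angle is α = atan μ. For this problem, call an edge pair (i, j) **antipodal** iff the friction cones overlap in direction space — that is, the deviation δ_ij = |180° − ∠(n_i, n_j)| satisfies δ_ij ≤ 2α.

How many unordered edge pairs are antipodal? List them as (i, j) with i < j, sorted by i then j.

count = 5; pairs: (0,3), (0,4), (1,3), (1,4), (2,5)

α = atan 0.45 = 24.23°;  2α = 48.46°
n_0 = (-0.9651, -0.2617)
n_1 = (-0.7155, -0.6986)
n_2 = (+0.7889, -0.6145)
n_3 = (+0.8188, +0.5740)
n_4 = (+0.6176, +0.7865)
n_5 = (-0.0795, +0.9968)
  (0,1): δ = 150.86°  ·
  (0,2): δ = 53.09°  ·
  (0,3): δ = 19.86°  ✓
  (0,4): δ = 36.69°  ✓
  (0,5): δ = 79.39°  ·
  (1,2): δ = 82.23°  ·
  (1,3): δ = 9.28°  ✓
  (1,4): δ = 7.55°  ✓
  (1,5): δ = 50.25°  ·
  (2,3): δ = 107.06°  ·
  (2,4): δ = 90.23°  ·
  (2,5): δ = 47.53°  ✓
  (3,4): δ = 163.17°  ·
  (3,5): δ = 120.47°  ·
  (4,5): δ = 137.30°  ·
antipodal pairs: 5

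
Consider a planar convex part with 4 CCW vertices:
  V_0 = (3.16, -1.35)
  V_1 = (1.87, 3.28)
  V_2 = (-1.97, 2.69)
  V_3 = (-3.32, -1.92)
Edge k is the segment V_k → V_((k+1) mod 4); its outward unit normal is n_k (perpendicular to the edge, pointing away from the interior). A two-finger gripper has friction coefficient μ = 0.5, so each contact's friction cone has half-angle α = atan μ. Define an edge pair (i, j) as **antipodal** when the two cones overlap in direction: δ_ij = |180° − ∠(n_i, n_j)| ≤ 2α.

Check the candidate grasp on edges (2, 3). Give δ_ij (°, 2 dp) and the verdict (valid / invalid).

α = atan 0.5 = 26.57°;  2α = 53.13°
edge 2: e_2 = (-1.35, -4.61);  n_2 = (-0.9597, +0.2810)
edge 3: e_3 = (+6.48, +0.57);  n_3 = (+0.0876, -0.9962)
∠(n_2, n_3) = 111.35°
δ = |180° − 111.35°| = 68.65°
68.65° > 2α = 53.13°  →  invalid

δ = 68.65°, invalid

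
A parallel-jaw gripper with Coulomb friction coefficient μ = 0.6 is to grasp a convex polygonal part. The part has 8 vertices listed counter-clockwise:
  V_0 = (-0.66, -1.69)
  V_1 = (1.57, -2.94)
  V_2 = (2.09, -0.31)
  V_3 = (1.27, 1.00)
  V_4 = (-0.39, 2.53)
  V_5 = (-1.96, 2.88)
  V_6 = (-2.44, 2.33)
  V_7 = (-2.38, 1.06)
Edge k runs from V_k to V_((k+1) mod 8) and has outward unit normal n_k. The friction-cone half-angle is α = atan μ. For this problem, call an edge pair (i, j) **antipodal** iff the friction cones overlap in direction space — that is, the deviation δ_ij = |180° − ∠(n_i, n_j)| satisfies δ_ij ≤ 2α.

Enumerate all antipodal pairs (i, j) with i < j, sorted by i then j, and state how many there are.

α = atan 0.6 = 30.96°;  2α = 61.93°
n_0 = (-0.4890, -0.8723)
n_1 = (+0.9810, -0.1940)
n_2 = (+0.8476, +0.5306)
n_3 = (+0.6777, +0.7353)
n_4 = (+0.2176, +0.9760)
n_5 = (-0.7534, +0.6575)
n_6 = (-0.9989, -0.0472)
n_7 = (-0.8478, -0.5303)
  (0,1): δ = 71.91°  ·
  (0,2): δ = 28.68°  ✓
  (0,3): δ = 13.39°  ✓
  (0,4): δ = 16.70°  ✓
  (0,5): δ = 78.16°  ·
  (0,6): δ = 121.98°  ·
  (0,7): δ = 151.30°  ·
  (1,2): δ = 136.77°  ·
  (1,3): δ = 121.48°  ·
  (1,4): δ = 91.38°  ·
  (1,5): δ = 29.93°  ✓
  (1,6): δ = 13.89°  ✓
  (1,7): δ = 43.21°  ✓
  (2,3): δ = 164.71°  ·
  (2,4): δ = 134.61°  ·
  (2,5): δ = 73.16°  ·
  (2,6): δ = 29.34°  ✓
  (2,7): δ = 0.02°  ✓
  (3,4): δ = 149.90°  ·
  (3,5): δ = 88.45°  ·
  (3,6): δ = 44.63°  ✓
  (3,7): δ = 15.31°  ✓
  (4,5): δ = 118.54°  ·
  (4,6): δ = 74.73°  ·
  (4,7): δ = 45.41°  ✓
  (5,6): δ = 136.18°  ·
  (5,7): δ = 106.86°  ·
  (6,7): δ = 150.68°  ·
antipodal pairs: 11

count = 11; pairs: (0,2), (0,3), (0,4), (1,5), (1,6), (1,7), (2,6), (2,7), (3,6), (3,7), (4,7)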